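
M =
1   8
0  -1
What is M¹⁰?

M² = I (check: tr M = 0 and det M = -1), so M¹⁰ = I since 10 is even.

[[1, 0], [0, 1]]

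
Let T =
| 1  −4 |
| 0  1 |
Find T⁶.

T = I + N where N = [[0, −4], [0, 0]] is strictly upper-triangular, so N² = 0.
(I + N)⁶ = I + 6·N = [[1, −24], [0, 1]].

[[1, −24], [0, 1]]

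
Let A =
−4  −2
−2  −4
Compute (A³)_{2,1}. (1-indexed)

A² = [[20, 16], [16, 20]]
A³ = [[−112, −104], [−104, −112]]

−104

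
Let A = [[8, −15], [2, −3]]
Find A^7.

[[12482, −30885], [4118, −10167]]

tr A = 5 and det A = 6, so the characteristic polynomial is λ² − (5)λ + (6) with roots 2 and 3.
Eigenvectors give P = [[5, 3], [2, 1]] with P⁻¹ = [[−1, 3], [2, −5]], and A = P·diag(2, 3)·P⁻¹.
Then A^7 = P·diag(128, 2187)·P⁻¹ = [[640, 6561], [256, 2187]] · [[−1, 3], [2, −5]] = [[12482, −30885], [4118, −10167]].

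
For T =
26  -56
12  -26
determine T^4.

[[16, 0], [0, 16]]

tr T = 0 and det T = -4, so the characteristic polynomial is λ² − (0)λ + (-4) with roots 2 and -2.
Eigenvectors give P = [[-7, 2], [-3, 1]] with P⁻¹ = [[-1, 2], [-3, 7]], and T = P·diag(2, -2)·P⁻¹.
Then T^4 = P·diag(16, 16)·P⁻¹ = [[-112, 32], [-48, 16]] · [[-1, 2], [-3, 7]] = [[16, 0], [0, 16]].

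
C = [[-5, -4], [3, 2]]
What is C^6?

[[253, 252], [-189, -188]]

tr C = -3 and det C = 2, so the characteristic polynomial is λ² − (-3)λ + (2) with roots -1 and -2.
Eigenvectors give P = [[1, 4], [-1, -3]] with P⁻¹ = [[-3, -4], [1, 1]], and C = P·diag(-1, -2)·P⁻¹.
Then C^6 = P·diag(1, 64)·P⁻¹ = [[1, 256], [-1, -192]] · [[-3, -4], [1, 1]] = [[253, 252], [-189, -188]].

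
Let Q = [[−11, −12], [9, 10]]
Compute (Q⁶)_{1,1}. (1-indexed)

tr Q = −1 and det Q = −2, so the characteristic polynomial is λ² − (−1)λ + (−2) with roots −2 and 1.
Eigenvectors give P = [[4, −1], [−3, 1]] with P⁻¹ = [[1, 1], [3, 4]], and Q = P·diag(−2, 1)·P⁻¹.
Then Q⁶ = P·diag(64, 1)·P⁻¹ = [[256, −1], [−192, 1]] · [[1, 1], [3, 4]] = [[253, 252], [−189, −188]].

253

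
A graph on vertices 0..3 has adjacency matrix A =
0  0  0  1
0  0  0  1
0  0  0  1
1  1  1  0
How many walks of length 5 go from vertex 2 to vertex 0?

0

The number of length-5 walks from vertex 2 to vertex 0 is entry (2,0) of A⁵, where A is the adjacency matrix.
A² = [[1, 1, 1, 0], [1, 1, 1, 0], [1, 1, 1, 0], [0, 0, 0, 3]]
A³ = [[0, 0, 0, 3], [0, 0, 0, 3], [0, 0, 0, 3], [3, 3, 3, 0]]
A⁴ = [[3, 3, 3, 0], [3, 3, 3, 0], [3, 3, 3, 0], [0, 0, 0, 9]]
A⁵ = [[0, 0, 0, 9], [0, 0, 0, 9], [0, 0, 0, 9], [9, 9, 9, 0]]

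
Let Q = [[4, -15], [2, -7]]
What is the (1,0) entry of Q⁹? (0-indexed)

1022

tr Q = -3 and det Q = 2, so the characteristic polynomial is λ² − (-3)λ + (2) with roots -1 and -2.
Eigenvectors give P = [[3, -5], [1, -2]] with P⁻¹ = [[2, -5], [1, -3]], and Q = P·diag(-1, -2)·P⁻¹.
Then Q⁹ = P·diag(-1, -512)·P⁻¹ = [[-3, 2560], [-1, 1024]] · [[2, -5], [1, -3]] = [[2554, -7665], [1022, -3067]].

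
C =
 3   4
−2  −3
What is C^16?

C² = I (check: tr C = 0 and det C = −1), so C^16 = I since 16 is even.

[[1, 0], [0, 1]]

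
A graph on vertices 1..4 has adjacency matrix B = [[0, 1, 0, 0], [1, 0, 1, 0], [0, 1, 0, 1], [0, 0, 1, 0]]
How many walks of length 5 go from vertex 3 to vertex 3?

0

The number of length-5 walks from vertex 3 to vertex 3 is entry (3,3) of B⁵, where B is the adjacency matrix.
B² = [[1, 0, 1, 0], [0, 2, 0, 1], [1, 0, 2, 0], [0, 1, 0, 1]]
B³ = [[0, 2, 0, 1], [2, 0, 3, 0], [0, 3, 0, 2], [1, 0, 2, 0]]
B⁴ = [[2, 0, 3, 0], [0, 5, 0, 3], [3, 0, 5, 0], [0, 3, 0, 2]]
B⁵ = [[0, 5, 0, 3], [5, 0, 8, 0], [0, 8, 0, 5], [3, 0, 5, 0]]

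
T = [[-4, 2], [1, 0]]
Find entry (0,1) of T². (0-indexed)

-8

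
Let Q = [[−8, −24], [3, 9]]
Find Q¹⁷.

Q² = Q (a projection; rank 1, trace 1), so Q¹⁷ = Q.

[[−8, −24], [3, 9]]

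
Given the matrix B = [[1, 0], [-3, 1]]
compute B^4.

B^2 = [[1, 0], [-6, 1]]
B^3 = [[1, 0], [-9, 1]]
B^4 = [[1, 0], [-12, 1]]

[[1, 0], [-12, 1]]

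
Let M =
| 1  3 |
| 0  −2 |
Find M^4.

M^2 = [[1, −3], [0, 4]]
M^3 = [[1, 9], [0, −8]]
M^4 = [[1, −15], [0, 16]]

[[1, −15], [0, 16]]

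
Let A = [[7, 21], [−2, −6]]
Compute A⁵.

A² = A (a projection; rank 1, trace 1), so A⁵ = A.

[[7, 21], [−2, −6]]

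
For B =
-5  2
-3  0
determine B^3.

[[-65, 38], [-57, 30]]

tr B = -5 and det B = 6, so the characteristic polynomial is λ² − (-5)λ + (6) with roots -2 and -3.
Eigenvectors give P = [[-2, 1], [-3, 1]] with P⁻¹ = [[1, -1], [3, -2]], and B = P·diag(-2, -3)·P⁻¹.
Then B^3 = P·diag(-8, -27)·P⁻¹ = [[16, -27], [24, -27]] · [[1, -1], [3, -2]] = [[-65, 38], [-57, 30]].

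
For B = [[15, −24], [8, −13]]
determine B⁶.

[[2913, −4368], [1456, −2183]]

tr B = 2 and det B = −3, so the characteristic polynomial is λ² − (2)λ + (−3) with roots −1 and 3.
Eigenvectors give P = [[−3, 2], [−2, 1]] with P⁻¹ = [[1, −2], [2, −3]], and B = P·diag(−1, 3)·P⁻¹.
Then B⁶ = P·diag(1, 729)·P⁻¹ = [[−3, 1458], [−2, 729]] · [[1, −2], [2, −3]] = [[2913, −4368], [1456, −2183]].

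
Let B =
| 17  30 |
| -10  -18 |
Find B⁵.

tr B = -1 and det B = -6, so the characteristic polynomial is λ² − (-1)λ + (-6) with roots -3 and 2.
Eigenvectors give P = [[3, 2], [-2, -1]] with P⁻¹ = [[-1, -2], [2, 3]], and B = P·diag(-3, 2)·P⁻¹.
Then B⁵ = P·diag(-243, 32)·P⁻¹ = [[-729, 64], [486, -32]] · [[-1, -2], [2, 3]] = [[857, 1650], [-550, -1068]].

[[857, 1650], [-550, -1068]]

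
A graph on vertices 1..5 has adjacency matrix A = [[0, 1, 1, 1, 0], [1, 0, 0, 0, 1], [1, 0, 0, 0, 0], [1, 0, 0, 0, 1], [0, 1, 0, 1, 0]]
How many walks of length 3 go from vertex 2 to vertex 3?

The number of length-3 walks from vertex 2 to vertex 3 is entry (2,3) of A³, where A is the adjacency matrix.
A² = [[3, 0, 0, 0, 2], [0, 2, 1, 2, 0], [0, 1, 1, 1, 0], [0, 2, 1, 2, 0], [2, 0, 0, 0, 2]]
A³ = [[0, 5, 3, 5, 0], [5, 0, 0, 0, 4], [3, 0, 0, 0, 2], [5, 0, 0, 0, 4], [0, 4, 2, 4, 0]]

0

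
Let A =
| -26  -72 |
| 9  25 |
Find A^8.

[[2296, 6120], [-765, -2039]]

tr A = -1 and det A = -2, so the characteristic polynomial is λ² − (-1)λ + (-2) with roots 1 and -2.
Eigenvectors give P = [[-8, -3], [3, 1]] with P⁻¹ = [[1, 3], [-3, -8]], and A = P·diag(1, -2)·P⁻¹.
Then A^8 = P·diag(1, 256)·P⁻¹ = [[-8, -768], [3, 256]] · [[1, 3], [-3, -8]] = [[2296, 6120], [-765, -2039]].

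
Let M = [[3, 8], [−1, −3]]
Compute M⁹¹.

M² = I (check: tr M = 0 and det M = −1), so M⁹¹ = M since 91 is odd.

[[3, 8], [−1, −3]]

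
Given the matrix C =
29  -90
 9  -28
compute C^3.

tr C = 1 and det C = -2, so the characteristic polynomial is λ² − (1)λ + (-2) with roots -1 and 2.
Eigenvectors give P = [[3, 10], [1, 3]] with P⁻¹ = [[-3, 10], [1, -3]], and C = P·diag(-1, 2)·P⁻¹.
Then C^3 = P·diag(-1, 8)·P⁻¹ = [[-3, 80], [-1, 24]] · [[-3, 10], [1, -3]] = [[89, -270], [27, -82]].

[[89, -270], [27, -82]]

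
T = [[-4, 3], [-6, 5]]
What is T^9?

tr T = 1 and det T = -2, so the characteristic polynomial is λ² − (1)λ + (-2) with roots -1 and 2.
Eigenvectors give P = [[1, -1], [1, -2]] with P⁻¹ = [[2, -1], [1, -1]], and T = P·diag(-1, 2)·P⁻¹.
Then T^9 = P·diag(-1, 512)·P⁻¹ = [[-1, -512], [-1, -1024]] · [[2, -1], [1, -1]] = [[-514, 513], [-1026, 1025]].

[[-514, 513], [-1026, 1025]]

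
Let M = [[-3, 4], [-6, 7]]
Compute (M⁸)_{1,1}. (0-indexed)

tr M = 4 and det M = 3, so the characteristic polynomial is λ² − (4)λ + (3) with roots 3 and 1.
Eigenvectors give P = [[-2, 1], [-3, 1]] with P⁻¹ = [[1, -1], [3, -2]], and M = P·diag(3, 1)·P⁻¹.
Then M⁸ = P·diag(6561, 1)·P⁻¹ = [[-13122, 1], [-19683, 1]] · [[1, -1], [3, -2]] = [[-13119, 13120], [-19680, 19681]].

19681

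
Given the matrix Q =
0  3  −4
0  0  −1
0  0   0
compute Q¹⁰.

[[0, 0, 0], [0, 0, 0], [0, 0, 0]]

Q is strictly triangular, hence nilpotent: Q³ = 0, so Q¹⁰ = 0.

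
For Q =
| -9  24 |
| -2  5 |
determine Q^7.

tr Q = -4 and det Q = 3, so the characteristic polynomial is λ² − (-4)λ + (3) with roots -3 and -1.
Eigenvectors give P = [[4, 3], [1, 1]] with P⁻¹ = [[1, -3], [-1, 4]], and Q = P·diag(-3, -1)·P⁻¹.
Then Q^7 = P·diag(-2187, -1)·P⁻¹ = [[-8748, -3], [-2187, -1]] · [[1, -3], [-1, 4]] = [[-8745, 26232], [-2186, 6557]].

[[-8745, 26232], [-2186, 6557]]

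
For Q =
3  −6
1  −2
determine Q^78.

Q² = Q (a projection; rank 1, trace 1), so Q^78 = Q.

[[3, −6], [1, −2]]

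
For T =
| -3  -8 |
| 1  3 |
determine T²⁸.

[[1, 0], [0, 1]]

T² = I (check: tr T = 0 and det T = -1), so T²⁸ = I since 28 is even.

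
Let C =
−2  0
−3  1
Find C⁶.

tr C = −1 and det C = −2, so the characteristic polynomial is λ² − (−1)λ + (−2) with roots −2 and 1.
Eigenvectors give P = [[−1, 0], [−1, 1]] with P⁻¹ = [[−1, 0], [−1, 1]], and C = P·diag(−2, 1)·P⁻¹.
Then C⁶ = P·diag(64, 1)·P⁻¹ = [[−64, 0], [−64, 1]] · [[−1, 0], [−1, 1]] = [[64, 0], [63, 1]].

[[64, 0], [63, 1]]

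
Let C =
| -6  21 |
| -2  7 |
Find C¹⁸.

[[-6, 21], [-2, 7]]

C² = C (a projection; rank 1, trace 1), so C¹⁸ = C.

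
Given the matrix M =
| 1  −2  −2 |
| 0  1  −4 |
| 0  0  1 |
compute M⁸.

[[1, −16, 208], [0, 1, −32], [0, 0, 1]]

M = I + N where N = [[0, −2, −2], [0, 0, −4], [0, 0, 0]] is strictly upper-triangular, so N³ = 0.
(I + N)⁸ = I + 8·N + 28·N² = [[1, −16, 208], [0, 1, −32], [0, 0, 1]].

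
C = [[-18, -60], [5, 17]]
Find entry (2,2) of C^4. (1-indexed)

-179

tr C = -1 and det C = -6, so the characteristic polynomial is λ² − (-1)λ + (-6) with roots 2 and -3.
Eigenvectors give P = [[-3, 4], [1, -1]] with P⁻¹ = [[1, 4], [1, 3]], and C = P·diag(2, -3)·P⁻¹.
Then C^4 = P·diag(16, 81)·P⁻¹ = [[-48, 324], [16, -81]] · [[1, 4], [1, 3]] = [[276, 780], [-65, -179]].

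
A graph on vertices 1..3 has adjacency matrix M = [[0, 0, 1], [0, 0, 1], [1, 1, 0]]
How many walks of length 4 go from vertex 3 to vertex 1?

0

The number of length-4 walks from vertex 3 to vertex 1 is entry (3,1) of M^4, where M is the adjacency matrix.
M^2 = [[1, 1, 0], [1, 1, 0], [0, 0, 2]]
M^3 = [[0, 0, 2], [0, 0, 2], [2, 2, 0]]
M^4 = [[2, 2, 0], [2, 2, 0], [0, 0, 4]]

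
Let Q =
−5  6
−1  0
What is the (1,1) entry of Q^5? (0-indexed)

390

tr Q = −5 and det Q = 6, so the characteristic polynomial is λ² − (−5)λ + (6) with roots −3 and −2.
Eigenvectors give P = [[−3, −2], [−1, −1]] with P⁻¹ = [[−1, 2], [1, −3]], and Q = P·diag(−3, −2)·P⁻¹.
Then Q^5 = P·diag(−243, −32)·P⁻¹ = [[729, 64], [243, 32]] · [[−1, 2], [1, −3]] = [[−665, 1266], [−211, 390]].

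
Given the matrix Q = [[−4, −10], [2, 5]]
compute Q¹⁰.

[[−4, −10], [2, 5]]

Q² = Q (a projection; rank 1, trace 1), so Q¹⁰ = Q.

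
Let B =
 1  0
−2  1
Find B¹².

B = I + N where N = [[0, 0], [−2, 0]] is strictly lower-triangular, so N² = 0.
(I + N)¹² = I + 12·N = [[1, 0], [−24, 1]].

[[1, 0], [−24, 1]]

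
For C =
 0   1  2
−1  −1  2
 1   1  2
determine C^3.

C^2 = [[1, 1, 6], [3, 2, 0], [1, 2, 8]]
C^3 = [[5, 6, 16], [−2, 1, 10], [6, 7, 22]]

[[5, 6, 16], [−2, 1, 10], [6, 7, 22]]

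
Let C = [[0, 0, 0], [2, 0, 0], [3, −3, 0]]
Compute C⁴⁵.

[[0, 0, 0], [0, 0, 0], [0, 0, 0]]

C is strictly triangular, hence nilpotent: C³ = 0, so C⁴⁵ = 0.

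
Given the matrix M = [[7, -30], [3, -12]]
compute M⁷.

tr M = -5 and det M = 6, so the characteristic polynomial is λ² − (-5)λ + (6) with roots -2 and -3.
Eigenvectors give P = [[10, 3], [3, 1]] with P⁻¹ = [[1, -3], [-3, 10]], and M = P·diag(-2, -3)·P⁻¹.
Then M⁷ = P·diag(-128, -2187)·P⁻¹ = [[-1280, -6561], [-384, -2187]] · [[1, -3], [-3, 10]] = [[18403, -61770], [6177, -20718]].

[[18403, -61770], [6177, -20718]]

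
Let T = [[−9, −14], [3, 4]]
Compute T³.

[[−141, −266], [57, 106]]

tr T = −5 and det T = 6, so the characteristic polynomial is λ² − (−5)λ + (6) with roots −3 and −2.
Eigenvectors give P = [[7, −2], [−3, 1]] with P⁻¹ = [[1, 2], [3, 7]], and T = P·diag(−3, −2)·P⁻¹.
Then T³ = P·diag(−27, −8)·P⁻¹ = [[−189, 16], [81, −8]] · [[1, 2], [3, 7]] = [[−141, −266], [57, 106]].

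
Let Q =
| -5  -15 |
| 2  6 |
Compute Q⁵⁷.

[[-5, -15], [2, 6]]

Q² = Q (a projection; rank 1, trace 1), so Q⁵⁷ = Q.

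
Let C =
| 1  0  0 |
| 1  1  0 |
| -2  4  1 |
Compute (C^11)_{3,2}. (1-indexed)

C = I + N where N = [[0, 0, 0], [1, 0, 0], [-2, 4, 0]] is strictly lower-triangular, so N^3 = 0.
(I + N)^11 = I + 11·N + 55·N^2 = [[1, 0, 0], [11, 1, 0], [198, 44, 1]].

44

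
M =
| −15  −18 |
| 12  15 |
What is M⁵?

tr M = 0 and det M = −9, so the characteristic polynomial is λ² − (0)λ + (−9) with roots 3 and −3.
Eigenvectors give P = [[−1, 3], [1, −2]] with P⁻¹ = [[2, 3], [1, 1]], and M = P·diag(3, −3)·P⁻¹.
Then M⁵ = P·diag(243, −243)·P⁻¹ = [[−243, −729], [243, 486]] · [[2, 3], [1, 1]] = [[−1215, −1458], [972, 1215]].

[[−1215, −1458], [972, 1215]]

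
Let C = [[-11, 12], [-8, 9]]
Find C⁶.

tr C = -2 and det C = -3, so the characteristic polynomial is λ² − (-2)λ + (-3) with roots 1 and -3.
Eigenvectors give P = [[-1, 3], [-1, 2]] with P⁻¹ = [[2, -3], [1, -1]], and C = P·diag(1, -3)·P⁻¹.
Then C⁶ = P·diag(1, 729)·P⁻¹ = [[-1, 2187], [-1, 1458]] · [[2, -3], [1, -1]] = [[2185, -2184], [1456, -1455]].

[[2185, -2184], [1456, -1455]]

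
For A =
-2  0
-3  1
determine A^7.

[[-128, 0], [-129, 1]]

tr A = -1 and det A = -2, so the characteristic polynomial is λ² − (-1)λ + (-2) with roots 1 and -2.
Eigenvectors give P = [[0, 1], [-1, 1]] with P⁻¹ = [[1, -1], [1, 0]], and A = P·diag(1, -2)·P⁻¹.
Then A^7 = P·diag(1, -128)·P⁻¹ = [[0, -128], [-1, -128]] · [[1, -1], [1, 0]] = [[-128, 0], [-129, 1]].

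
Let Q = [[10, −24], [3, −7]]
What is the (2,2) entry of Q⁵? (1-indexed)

tr Q = 3 and det Q = 2, so the characteristic polynomial is λ² − (3)λ + (2) with roots 2 and 1.
Eigenvectors give P = [[3, 8], [1, 3]] with P⁻¹ = [[3, −8], [−1, 3]], and Q = P·diag(2, 1)·P⁻¹.
Then Q⁵ = P·diag(32, 1)·P⁻¹ = [[96, 8], [32, 3]] · [[3, −8], [−1, 3]] = [[280, −744], [93, −247]].

−247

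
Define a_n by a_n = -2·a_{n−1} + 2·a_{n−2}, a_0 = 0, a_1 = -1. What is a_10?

6688

With companion matrix B = [[-2, 2], [1, 0]], [a_n, a_{n−1}]ᵀ = B·[a_{n−1}, a_{n−2}]ᵀ, so [a_10, a_9]ᵀ = B⁹·[a_1, a_0]ᵀ.
B⁹ = [[-6688, 4896], [2448, -1792]], giving [a_10, a_9]ᵀ = [[6688], [-2448]].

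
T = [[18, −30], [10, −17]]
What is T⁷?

tr T = 1 and det T = −6, so the characteristic polynomial is λ² − (1)λ + (−6) with roots 3 and −2.
Eigenvectors give P = [[2, −3], [1, −2]] with P⁻¹ = [[2, −3], [1, −2]], and T = P·diag(3, −2)·P⁻¹.
Then T⁷ = P·diag(2187, −128)·P⁻¹ = [[4374, 384], [2187, 256]] · [[2, −3], [1, −2]] = [[9132, −13890], [4630, −7073]].

[[9132, −13890], [4630, −7073]]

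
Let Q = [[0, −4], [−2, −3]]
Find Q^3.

[[−24, −68], [−34, −75]]

Q^2 = [[8, 12], [6, 17]]
Q^3 = [[−24, −68], [−34, −75]]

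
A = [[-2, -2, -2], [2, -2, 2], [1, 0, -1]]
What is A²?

[[-2, 8, 2], [-6, 0, -10], [-3, -2, -1]]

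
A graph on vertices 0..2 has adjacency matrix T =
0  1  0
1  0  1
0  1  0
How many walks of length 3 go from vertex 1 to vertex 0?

The number of length-3 walks from vertex 1 to vertex 0 is entry (1,0) of T³, where T is the adjacency matrix.
T² = [[1, 0, 1], [0, 2, 0], [1, 0, 1]]
T³ = [[0, 2, 0], [2, 0, 2], [0, 2, 0]]

2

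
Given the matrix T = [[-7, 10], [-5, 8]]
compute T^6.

[[-601, 1330], [-665, 1394]]

tr T = 1 and det T = -6, so the characteristic polynomial is λ² − (1)λ + (-6) with roots 3 and -2.
Eigenvectors give P = [[-1, 2], [-1, 1]] with P⁻¹ = [[1, -2], [1, -1]], and T = P·diag(3, -2)·P⁻¹.
Then T^6 = P·diag(729, 64)·P⁻¹ = [[-729, 128], [-729, 64]] · [[1, -2], [1, -1]] = [[-601, 1330], [-665, 1394]].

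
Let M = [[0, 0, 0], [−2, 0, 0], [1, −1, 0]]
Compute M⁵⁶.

[[0, 0, 0], [0, 0, 0], [0, 0, 0]]

M is strictly triangular, hence nilpotent: M³ = 0, so M⁵⁶ = 0.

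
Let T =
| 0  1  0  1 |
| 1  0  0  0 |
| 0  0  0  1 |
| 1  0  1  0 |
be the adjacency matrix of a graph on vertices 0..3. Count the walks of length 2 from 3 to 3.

2

The number of length-2 walks from vertex 3 to vertex 3 is entry (3,3) of T², where T is the adjacency matrix.
T² = [[2, 0, 1, 0], [0, 1, 0, 1], [1, 0, 1, 0], [0, 1, 0, 2]]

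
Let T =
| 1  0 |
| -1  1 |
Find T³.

T = I + N where N = [[0, 0], [-1, 0]] is strictly lower-triangular, so N² = 0.
(I + N)³ = I + 3·N = [[1, 0], [-3, 1]].

[[1, 0], [-3, 1]]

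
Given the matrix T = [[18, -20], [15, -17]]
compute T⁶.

tr T = 1 and det T = -6, so the characteristic polynomial is λ² − (1)λ + (-6) with roots 3 and -2.
Eigenvectors give P = [[4, 1], [3, 1]] with P⁻¹ = [[1, -1], [-3, 4]], and T = P·diag(3, -2)·P⁻¹.
Then T⁶ = P·diag(729, 64)·P⁻¹ = [[2916, 64], [2187, 64]] · [[1, -1], [-3, 4]] = [[2724, -2660], [1995, -1931]].

[[2724, -2660], [1995, -1931]]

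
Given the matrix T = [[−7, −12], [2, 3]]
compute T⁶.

tr T = −4 and det T = 3, so the characteristic polynomial is λ² − (−4)λ + (3) with roots −1 and −3.
Eigenvectors give P = [[−2, 3], [1, −1]] with P⁻¹ = [[1, 3], [1, 2]], and T = P·diag(−1, −3)·P⁻¹.
Then T⁶ = P·diag(1, 729)·P⁻¹ = [[−2, 2187], [1, −729]] · [[1, 3], [1, 2]] = [[2185, 4368], [−728, −1455]].

[[2185, 4368], [−728, −1455]]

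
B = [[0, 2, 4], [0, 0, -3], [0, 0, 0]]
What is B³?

[[0, 0, 0], [0, 0, 0], [0, 0, 0]]

B is strictly triangular, hence nilpotent: B³ = 0, so B³ = 0.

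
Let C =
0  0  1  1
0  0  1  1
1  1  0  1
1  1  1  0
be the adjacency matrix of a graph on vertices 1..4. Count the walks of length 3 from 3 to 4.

5

The number of length-3 walks from vertex 3 to vertex 4 is entry (3,4) of C^3, where C is the adjacency matrix.
C^2 = [[2, 2, 1, 1], [2, 2, 1, 1], [1, 1, 3, 2], [1, 1, 2, 3]]
C^3 = [[2, 2, 5, 5], [2, 2, 5, 5], [5, 5, 4, 5], [5, 5, 5, 4]]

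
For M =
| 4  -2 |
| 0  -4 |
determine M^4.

[[256, 0], [0, 256]]

M^2 = [[16, 0], [0, 16]]
M^3 = [[64, -32], [0, -64]]
M^4 = [[256, 0], [0, 256]]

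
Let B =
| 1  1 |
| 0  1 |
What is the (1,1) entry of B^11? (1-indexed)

B = I + N where N = [[0, 1], [0, 0]] is strictly upper-triangular, so N^2 = 0.
(I + N)^11 = I + 11·N = [[1, 11], [0, 1]].

1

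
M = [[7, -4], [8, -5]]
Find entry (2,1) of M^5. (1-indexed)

tr M = 2 and det M = -3, so the characteristic polynomial is λ² − (2)λ + (-3) with roots -1 and 3.
Eigenvectors give P = [[-1, 1], [-2, 1]] with P⁻¹ = [[1, -1], [2, -1]], and M = P·diag(-1, 3)·P⁻¹.
Then M^5 = P·diag(-1, 243)·P⁻¹ = [[1, 243], [2, 243]] · [[1, -1], [2, -1]] = [[487, -244], [488, -245]].

488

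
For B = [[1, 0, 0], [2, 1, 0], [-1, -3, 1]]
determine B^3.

B = I + N where N = [[0, 0, 0], [2, 0, 0], [-1, -3, 0]] is strictly lower-triangular, so N^3 = 0.
(I + N)^3 = I + 3·N + 3·N^2 = [[1, 0, 0], [6, 1, 0], [-21, -9, 1]].

[[1, 0, 0], [6, 1, 0], [-21, -9, 1]]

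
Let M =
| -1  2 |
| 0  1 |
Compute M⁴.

M² = [[1, 0], [0, 1]]
M³ = [[-1, 2], [0, 1]]
M⁴ = [[1, 0], [0, 1]]

[[1, 0], [0, 1]]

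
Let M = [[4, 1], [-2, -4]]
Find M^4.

M^2 = [[14, 0], [0, 14]]
M^3 = [[56, 14], [-28, -56]]
M^4 = [[196, 0], [0, 196]]

[[196, 0], [0, 196]]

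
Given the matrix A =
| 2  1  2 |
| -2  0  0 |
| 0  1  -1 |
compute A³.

A² = [[2, 4, 2], [-4, -2, -4], [-2, -1, 1]]
A³ = [[-4, 4, 2], [-4, -8, -4], [-2, -1, -5]]

[[-4, 4, 2], [-4, -8, -4], [-2, -1, -5]]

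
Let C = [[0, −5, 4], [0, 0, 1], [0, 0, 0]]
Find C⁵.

[[0, 0, 0], [0, 0, 0], [0, 0, 0]]

C is strictly triangular, hence nilpotent: C³ = 0, so C⁵ = 0.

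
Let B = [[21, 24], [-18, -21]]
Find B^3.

[[189, 216], [-162, -189]]

tr B = 0 and det B = -9, so the characteristic polynomial is λ² − (0)λ + (-9) with roots 3 and -3.
Eigenvectors give P = [[-4, 1], [3, -1]] with P⁻¹ = [[-1, -1], [-3, -4]], and B = P·diag(3, -3)·P⁻¹.
Then B^3 = P·diag(27, -27)·P⁻¹ = [[-108, -27], [81, 27]] · [[-1, -1], [-3, -4]] = [[189, 216], [-162, -189]].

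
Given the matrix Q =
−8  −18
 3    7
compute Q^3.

tr Q = −1 and det Q = −2, so the characteristic polynomial is λ² − (−1)λ + (−2) with roots −2 and 1.
Eigenvectors give P = [[3, −2], [−1, 1]] with P⁻¹ = [[1, 2], [1, 3]], and Q = P·diag(−2, 1)·P⁻¹.
Then Q^3 = P·diag(−8, 1)·P⁻¹ = [[−24, −2], [8, 1]] · [[1, 2], [1, 3]] = [[−26, −54], [9, 19]].

[[−26, −54], [9, 19]]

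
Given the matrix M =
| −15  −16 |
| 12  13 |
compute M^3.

tr M = −2 and det M = −3, so the characteristic polynomial is λ² − (−2)λ + (−3) with roots −3 and 1.
Eigenvectors give P = [[−4, 1], [3, −1]] with P⁻¹ = [[−1, −1], [−3, −4]], and M = P·diag(−3, 1)·P⁻¹.
Then M^3 = P·diag(−27, 1)·P⁻¹ = [[108, 1], [−81, −1]] · [[−1, −1], [−3, −4]] = [[−111, −112], [84, 85]].

[[−111, −112], [84, 85]]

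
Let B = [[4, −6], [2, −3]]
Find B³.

[[4, −6], [2, −3]]

B² = B (a projection; rank 1, trace 1), so B³ = B.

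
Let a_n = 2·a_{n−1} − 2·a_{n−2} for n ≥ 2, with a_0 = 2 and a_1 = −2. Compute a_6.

With companion matrix Q = [[2, −2], [1, 0]], [a_n, a_{n−1}]ᵀ = Q·[a_{n−1}, a_{n−2}]ᵀ, so [a_6, a_5]ᵀ = Q^5·[a_1, a_0]ᵀ.
Q^5 = [[−8, 8], [−4, 0]], giving [a_6, a_5]ᵀ = [[32], [8]].

32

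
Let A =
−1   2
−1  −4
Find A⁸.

tr A = −5 and det A = 6, so the characteristic polynomial is λ² − (−5)λ + (6) with roots −2 and −3.
Eigenvectors give P = [[2, 1], [−1, −1]] with P⁻¹ = [[1, 1], [−1, −2]], and A = P·diag(−2, −3)·P⁻¹.
Then A⁸ = P·diag(256, 6561)·P⁻¹ = [[512, 6561], [−256, −6561]] · [[1, 1], [−1, −2]] = [[−6049, −12610], [6305, 12866]].

[[−6049, −12610], [6305, 12866]]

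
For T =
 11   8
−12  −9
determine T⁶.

[[2185, 1456], [−2184, −1455]]

tr T = 2 and det T = −3, so the characteristic polynomial is λ² − (2)λ + (−3) with roots 3 and −1.
Eigenvectors give P = [[−1, −2], [1, 3]] with P⁻¹ = [[−3, −2], [1, 1]], and T = P·diag(3, −1)·P⁻¹.
Then T⁶ = P·diag(729, 1)·P⁻¹ = [[−729, −2], [729, 3]] · [[−3, −2], [1, 1]] = [[2185, 1456], [−2184, −1455]].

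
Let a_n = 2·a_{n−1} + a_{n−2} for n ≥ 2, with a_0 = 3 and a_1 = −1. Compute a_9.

With companion matrix A = [[2, 1], [1, 0]], [a_n, a_{n−1}]ᵀ = A·[a_{n−1}, a_{n−2}]ᵀ, so [a_9, a_8]ᵀ = A^8·[a_1, a_0]ᵀ.
A^8 = [[985, 408], [408, 169]], giving [a_9, a_8]ᵀ = [[239], [99]].

239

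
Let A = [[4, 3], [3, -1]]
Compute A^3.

A^2 = [[25, 9], [9, 10]]
A^3 = [[127, 66], [66, 17]]

[[127, 66], [66, 17]]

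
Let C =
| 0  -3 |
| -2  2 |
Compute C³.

C² = [[6, -6], [-4, 10]]
C³ = [[12, -30], [-20, 32]]

[[12, -30], [-20, 32]]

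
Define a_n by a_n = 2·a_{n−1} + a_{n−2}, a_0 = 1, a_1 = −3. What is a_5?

With companion matrix B = [[2, 1], [1, 0]], [a_n, a_{n−1}]ᵀ = B·[a_{n−1}, a_{n−2}]ᵀ, so [a_5, a_4]ᵀ = B⁴·[a_1, a_0]ᵀ.
B⁴ = [[29, 12], [12, 5]], giving [a_5, a_4]ᵀ = [[−75], [−31]].

−75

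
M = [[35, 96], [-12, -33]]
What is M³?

[[251, 672], [-84, -225]]

tr M = 2 and det M = -3, so the characteristic polynomial is λ² − (2)λ + (-3) with roots -1 and 3.
Eigenvectors give P = [[-8, -3], [3, 1]] with P⁻¹ = [[1, 3], [-3, -8]], and M = P·diag(-1, 3)·P⁻¹.
Then M³ = P·diag(-1, 27)·P⁻¹ = [[8, -81], [-3, 27]] · [[1, 3], [-3, -8]] = [[251, 672], [-84, -225]].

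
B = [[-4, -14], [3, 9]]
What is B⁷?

[[-12226, -28826], [6177, 14541]]

tr B = 5 and det B = 6, so the characteristic polynomial is λ² − (5)λ + (6) with roots 3 and 2.
Eigenvectors give P = [[-2, -7], [1, 3]] with P⁻¹ = [[3, 7], [-1, -2]], and B = P·diag(3, 2)·P⁻¹.
Then B⁷ = P·diag(2187, 128)·P⁻¹ = [[-4374, -896], [2187, 384]] · [[3, 7], [-1, -2]] = [[-12226, -28826], [6177, 14541]].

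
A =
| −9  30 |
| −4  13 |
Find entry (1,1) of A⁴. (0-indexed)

tr A = 4 and det A = 3, so the characteristic polynomial is λ² − (4)λ + (3) with roots 1 and 3.
Eigenvectors give P = [[3, 5], [1, 2]] with P⁻¹ = [[2, −5], [−1, 3]], and A = P·diag(1, 3)·P⁻¹.
Then A⁴ = P·diag(1, 81)·P⁻¹ = [[3, 405], [1, 162]] · [[2, −5], [−1, 3]] = [[−399, 1200], [−160, 481]].

481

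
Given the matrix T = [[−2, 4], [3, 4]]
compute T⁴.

T² = [[16, 8], [6, 28]]
T³ = [[−8, 96], [72, 136]]
T⁴ = [[304, 352], [264, 832]]

[[304, 352], [264, 832]]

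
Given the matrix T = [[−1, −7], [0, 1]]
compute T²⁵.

T² = I (check: tr T = 0 and det T = −1), so T²⁵ = T since 25 is odd.

[[−1, −7], [0, 1]]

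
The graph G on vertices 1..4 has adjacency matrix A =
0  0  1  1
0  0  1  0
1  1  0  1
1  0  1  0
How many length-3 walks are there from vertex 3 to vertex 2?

3

The number of length-3 walks from vertex 3 to vertex 2 is entry (3,2) of A³, where A is the adjacency matrix.
A² = [[2, 1, 1, 1], [1, 1, 0, 1], [1, 0, 3, 1], [1, 1, 1, 2]]
A³ = [[2, 1, 4, 3], [1, 0, 3, 1], [4, 3, 2, 4], [3, 1, 4, 2]]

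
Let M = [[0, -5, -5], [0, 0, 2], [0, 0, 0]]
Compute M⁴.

M is strictly triangular, hence nilpotent: M³ = 0, so M⁴ = 0.

[[0, 0, 0], [0, 0, 0], [0, 0, 0]]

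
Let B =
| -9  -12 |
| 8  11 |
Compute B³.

tr B = 2 and det B = -3, so the characteristic polynomial is λ² − (2)λ + (-3) with roots 3 and -1.
Eigenvectors give P = [[1, 3], [-1, -2]] with P⁻¹ = [[-2, -3], [1, 1]], and B = P·diag(3, -1)·P⁻¹.
Then B³ = P·diag(27, -1)·P⁻¹ = [[27, -3], [-27, 2]] · [[-2, -3], [1, 1]] = [[-57, -84], [56, 83]].

[[-57, -84], [56, 83]]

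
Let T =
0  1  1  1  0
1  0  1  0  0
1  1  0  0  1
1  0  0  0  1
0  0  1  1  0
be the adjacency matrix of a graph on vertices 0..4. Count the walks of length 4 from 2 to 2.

15

The number of length-4 walks from vertex 2 to vertex 2 is entry (2,2) of T⁴, where T is the adjacency matrix.
T² = [[3, 1, 1, 0, 2], [1, 2, 1, 1, 1], [1, 1, 3, 2, 0], [0, 1, 2, 2, 0], [2, 1, 0, 0, 2]]
T³ = [[2, 4, 6, 5, 1], [4, 2, 4, 2, 2], [6, 4, 2, 1, 5], [5, 2, 1, 0, 4], [1, 2, 5, 4, 0]]
T⁴ = [[15, 8, 7, 3, 11], [8, 8, 8, 6, 6], [7, 8, 15, 11, 3], [3, 6, 11, 9, 1], [11, 6, 3, 1, 9]]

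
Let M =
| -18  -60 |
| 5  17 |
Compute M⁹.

tr M = -1 and det M = -6, so the characteristic polynomial is λ² − (-1)λ + (-6) with roots -3 and 2.
Eigenvectors give P = [[4, -3], [-1, 1]] with P⁻¹ = [[1, 3], [1, 4]], and M = P·diag(-3, 2)·P⁻¹.
Then M⁹ = P·diag(-19683, 512)·P⁻¹ = [[-78732, -1536], [19683, 512]] · [[1, 3], [1, 4]] = [[-80268, -242340], [20195, 61097]].

[[-80268, -242340], [20195, 61097]]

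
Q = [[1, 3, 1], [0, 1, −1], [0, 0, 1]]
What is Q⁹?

[[1, 27, −99], [0, 1, −9], [0, 0, 1]]

Q = I + N where N = [[0, 3, 1], [0, 0, −1], [0, 0, 0]] is strictly upper-triangular, so N³ = 0.
(I + N)⁹ = I + 9·N + 36·N² = [[1, 27, −99], [0, 1, −9], [0, 0, 1]].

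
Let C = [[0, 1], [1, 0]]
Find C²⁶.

[[1, 0], [0, 1]]

C² = I (check: tr C = 0 and det C = -1), so C²⁶ = I since 26 is even.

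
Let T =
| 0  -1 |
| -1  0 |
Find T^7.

T² = I (check: tr T = 0 and det T = -1), so T^7 = T since 7 is odd.

[[0, -1], [-1, 0]]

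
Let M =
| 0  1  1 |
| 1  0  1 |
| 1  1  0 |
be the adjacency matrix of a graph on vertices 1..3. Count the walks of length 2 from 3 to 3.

2

The number of length-2 walks from vertex 3 to vertex 3 is entry (3,3) of M², where M is the adjacency matrix.
M² = [[2, 1, 1], [1, 2, 1], [1, 1, 2]]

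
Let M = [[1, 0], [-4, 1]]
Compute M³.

[[1, 0], [-12, 1]]

M = I + N where N = [[0, 0], [-4, 0]] is strictly lower-triangular, so N² = 0.
(I + N)³ = I + 3·N = [[1, 0], [-12, 1]].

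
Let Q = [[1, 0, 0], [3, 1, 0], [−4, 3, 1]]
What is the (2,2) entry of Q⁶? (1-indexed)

1

Q = I + N where N = [[0, 0, 0], [3, 0, 0], [−4, 3, 0]] is strictly lower-triangular, so N³ = 0.
(I + N)⁶ = I + 6·N + 15·N² = [[1, 0, 0], [18, 1, 0], [111, 18, 1]].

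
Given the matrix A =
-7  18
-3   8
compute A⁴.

tr A = 1 and det A = -2, so the characteristic polynomial is λ² − (1)λ + (-2) with roots 2 and -1.
Eigenvectors give P = [[-2, -3], [-1, -1]] with P⁻¹ = [[1, -3], [-1, 2]], and A = P·diag(2, -1)·P⁻¹.
Then A⁴ = P·diag(16, 1)·P⁻¹ = [[-32, -3], [-16, -1]] · [[1, -3], [-1, 2]] = [[-29, 90], [-15, 46]].

[[-29, 90], [-15, 46]]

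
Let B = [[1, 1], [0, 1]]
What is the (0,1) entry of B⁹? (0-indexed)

B = I + N where N = [[0, 1], [0, 0]] is strictly upper-triangular, so N² = 0.
(I + N)⁹ = I + 9·N = [[1, 9], [0, 1]].

9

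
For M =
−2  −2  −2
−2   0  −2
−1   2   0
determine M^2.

[[10, 0, 8], [6, 0, 4], [−2, 2, −2]]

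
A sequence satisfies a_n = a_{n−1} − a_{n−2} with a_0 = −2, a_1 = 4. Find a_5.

−6

With companion matrix Q = [[1, −1], [1, 0]], [a_n, a_{n−1}]ᵀ = Q·[a_{n−1}, a_{n−2}]ᵀ, so [a_5, a_4]ᵀ = Q⁴·[a_1, a_0]ᵀ.
Q⁴ = [[−1, 1], [−1, 0]], giving [a_5, a_4]ᵀ = [[−6], [−4]].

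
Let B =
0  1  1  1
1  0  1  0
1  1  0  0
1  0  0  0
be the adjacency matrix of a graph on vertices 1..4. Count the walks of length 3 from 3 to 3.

The number of length-3 walks from vertex 3 to vertex 3 is entry (3,3) of B^3, where B is the adjacency matrix.
B^2 = [[3, 1, 1, 0], [1, 2, 1, 1], [1, 1, 2, 1], [0, 1, 1, 1]]
B^3 = [[2, 4, 4, 3], [4, 2, 3, 1], [4, 3, 2, 1], [3, 1, 1, 0]]

2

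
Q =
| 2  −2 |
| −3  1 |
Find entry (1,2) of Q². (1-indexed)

−6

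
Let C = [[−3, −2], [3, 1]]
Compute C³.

[[3, −2], [3, 7]]

C² = [[3, 4], [−6, −5]]
C³ = [[3, −2], [3, 7]]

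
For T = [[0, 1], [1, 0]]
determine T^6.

[[1, 0], [0, 1]]

T² = I (check: tr T = 0 and det T = -1), so T^6 = I since 6 is even.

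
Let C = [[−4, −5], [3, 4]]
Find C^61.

[[−4, −5], [3, 4]]

C² = I (check: tr C = 0 and det C = −1), so C^61 = C since 61 is odd.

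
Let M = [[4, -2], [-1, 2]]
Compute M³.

[[84, -60], [-30, 24]]

M² = [[18, -12], [-6, 6]]
M³ = [[84, -60], [-30, 24]]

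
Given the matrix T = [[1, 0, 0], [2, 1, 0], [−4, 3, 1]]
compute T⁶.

[[1, 0, 0], [12, 1, 0], [66, 18, 1]]

T = I + N where N = [[0, 0, 0], [2, 0, 0], [−4, 3, 0]] is strictly lower-triangular, so N³ = 0.
(I + N)⁶ = I + 6·N + 15·N² = [[1, 0, 0], [12, 1, 0], [66, 18, 1]].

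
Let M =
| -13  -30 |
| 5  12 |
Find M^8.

tr M = -1 and det M = -6, so the characteristic polynomial is λ² − (-1)λ + (-6) with roots -3 and 2.
Eigenvectors give P = [[3, -2], [-1, 1]] with P⁻¹ = [[1, 2], [1, 3]], and M = P·diag(-3, 2)·P⁻¹.
Then M^8 = P·diag(6561, 256)·P⁻¹ = [[19683, -512], [-6561, 256]] · [[1, 2], [1, 3]] = [[19171, 37830], [-6305, -12354]].

[[19171, 37830], [-6305, -12354]]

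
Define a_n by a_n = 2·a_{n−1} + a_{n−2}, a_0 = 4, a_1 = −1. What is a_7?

With companion matrix A = [[2, 1], [1, 0]], [a_n, a_{n−1}]ᵀ = A·[a_{n−1}, a_{n−2}]ᵀ, so [a_7, a_6]ᵀ = A⁶·[a_1, a_0]ᵀ.
A⁶ = [[169, 70], [70, 29]], giving [a_7, a_6]ᵀ = [[111], [46]].

111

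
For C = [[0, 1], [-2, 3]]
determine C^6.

tr C = 3 and det C = 2, so the characteristic polynomial is λ² − (3)λ + (2) with roots 1 and 2.
Eigenvectors give P = [[1, 1], [1, 2]] with P⁻¹ = [[2, -1], [-1, 1]], and C = P·diag(1, 2)·P⁻¹.
Then C^6 = P·diag(1, 64)·P⁻¹ = [[1, 64], [1, 128]] · [[2, -1], [-1, 1]] = [[-62, 63], [-126, 127]].

[[-62, 63], [-126, 127]]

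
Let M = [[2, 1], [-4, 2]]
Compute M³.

[[-16, 8], [-32, -16]]

M² = [[0, 4], [-16, 0]]
M³ = [[-16, 8], [-32, -16]]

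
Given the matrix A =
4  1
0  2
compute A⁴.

[[256, 120], [0, 16]]

A² = [[16, 6], [0, 4]]
A³ = [[64, 28], [0, 8]]
A⁴ = [[256, 120], [0, 16]]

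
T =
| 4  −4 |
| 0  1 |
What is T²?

[[16, −20], [0, 1]]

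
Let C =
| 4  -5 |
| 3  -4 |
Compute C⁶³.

C² = I (check: tr C = 0 and det C = -1), so C⁶³ = C since 63 is odd.

[[4, -5], [3, -4]]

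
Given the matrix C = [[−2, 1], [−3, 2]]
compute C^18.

C² = I (check: tr C = 0 and det C = −1), so C^18 = I since 18 is even.

[[1, 0], [0, 1]]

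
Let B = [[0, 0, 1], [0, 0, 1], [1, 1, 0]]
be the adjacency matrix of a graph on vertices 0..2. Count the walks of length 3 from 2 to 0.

2

The number of length-3 walks from vertex 2 to vertex 0 is entry (2,0) of B³, where B is the adjacency matrix.
B² = [[1, 1, 0], [1, 1, 0], [0, 0, 2]]
B³ = [[0, 0, 2], [0, 0, 2], [2, 2, 0]]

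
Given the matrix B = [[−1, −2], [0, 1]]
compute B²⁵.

B² = I (check: tr B = 0 and det B = −1), so B²⁵ = B since 25 is odd.

[[−1, −2], [0, 1]]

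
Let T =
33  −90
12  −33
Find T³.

tr T = 0 and det T = −9, so the characteristic polynomial is λ² − (0)λ + (−9) with roots 3 and −3.
Eigenvectors give P = [[3, −5], [1, −2]] with P⁻¹ = [[2, −5], [1, −3]], and T = P·diag(3, −3)·P⁻¹.
Then T³ = P·diag(27, −27)·P⁻¹ = [[81, 135], [27, 54]] · [[2, −5], [1, −3]] = [[297, −810], [108, −297]].

[[297, −810], [108, −297]]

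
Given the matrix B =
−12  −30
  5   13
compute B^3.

[[−78, −210], [35, 97]]

tr B = 1 and det B = −6, so the characteristic polynomial is λ² − (1)λ + (−6) with roots 3 and −2.
Eigenvectors give P = [[−2, −3], [1, 1]] with P⁻¹ = [[1, 3], [−1, −2]], and B = P·diag(3, −2)·P⁻¹.
Then B^3 = P·diag(27, −8)·P⁻¹ = [[−54, 24], [27, −8]] · [[1, 3], [−1, −2]] = [[−78, −210], [35, 97]].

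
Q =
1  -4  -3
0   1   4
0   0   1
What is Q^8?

[[1, -32, -472], [0, 1, 32], [0, 0, 1]]

Q = I + N where N = [[0, -4, -3], [0, 0, 4], [0, 0, 0]] is strictly upper-triangular, so N^3 = 0.
(I + N)^8 = I + 8·N + 28·N^2 = [[1, -32, -472], [0, 1, 32], [0, 0, 1]].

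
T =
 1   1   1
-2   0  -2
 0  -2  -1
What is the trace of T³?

T² = [[-1, -1, -2], [-2, 2, 0], [4, 2, 5]]
T³ = [[1, 3, 3], [-6, -2, -6], [0, -6, -5]]

-6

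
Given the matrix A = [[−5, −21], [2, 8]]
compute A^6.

tr A = 3 and det A = 2, so the characteristic polynomial is λ² − (3)λ + (2) with roots 2 and 1.
Eigenvectors give P = [[3, 7], [−1, −2]] with P⁻¹ = [[−2, −7], [1, 3]], and A = P·diag(2, 1)·P⁻¹.
Then A^6 = P·diag(64, 1)·P⁻¹ = [[192, 7], [−64, −2]] · [[−2, −7], [1, 3]] = [[−377, −1323], [126, 442]].

[[−377, −1323], [126, 442]]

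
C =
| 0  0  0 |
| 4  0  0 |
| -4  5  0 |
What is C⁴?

[[0, 0, 0], [0, 0, 0], [0, 0, 0]]

C is strictly triangular, hence nilpotent: C³ = 0, so C⁴ = 0.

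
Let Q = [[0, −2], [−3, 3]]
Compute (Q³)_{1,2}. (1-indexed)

Q² = [[6, −6], [−9, 15]]
Q³ = [[18, −30], [−45, 63]]

−30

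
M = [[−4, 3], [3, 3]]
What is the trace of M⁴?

M² = [[25, −3], [−3, 18]]
M³ = [[−109, 66], [66, 45]]
M⁴ = [[634, −129], [−129, 333]]

967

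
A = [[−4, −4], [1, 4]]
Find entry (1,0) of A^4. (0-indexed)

A^2 = [[12, 0], [0, 12]]
A^3 = [[−48, −48], [12, 48]]
A^4 = [[144, 0], [0, 144]]

0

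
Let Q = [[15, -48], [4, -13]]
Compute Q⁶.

tr Q = 2 and det Q = -3, so the characteristic polynomial is λ² − (2)λ + (-3) with roots -1 and 3.
Eigenvectors give P = [[3, 4], [1, 1]] with P⁻¹ = [[-1, 4], [1, -3]], and Q = P·diag(-1, 3)·P⁻¹.
Then Q⁶ = P·diag(1, 729)·P⁻¹ = [[3, 2916], [1, 729]] · [[-1, 4], [1, -3]] = [[2913, -8736], [728, -2183]].

[[2913, -8736], [728, -2183]]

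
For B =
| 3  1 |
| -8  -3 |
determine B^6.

B² = I (check: tr B = 0 and det B = -1), so B^6 = I since 6 is even.

[[1, 0], [0, 1]]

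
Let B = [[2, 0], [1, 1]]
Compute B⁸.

tr B = 3 and det B = 2, so the characteristic polynomial is λ² − (3)λ + (2) with roots 1 and 2.
Eigenvectors give P = [[0, 1], [-1, 1]] with P⁻¹ = [[1, -1], [1, 0]], and B = P·diag(1, 2)·P⁻¹.
Then B⁸ = P·diag(1, 256)·P⁻¹ = [[0, 256], [-1, 256]] · [[1, -1], [1, 0]] = [[256, 0], [255, 1]].

[[256, 0], [255, 1]]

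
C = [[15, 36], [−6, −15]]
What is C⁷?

tr C = 0 and det C = −9, so the characteristic polynomial is λ² − (0)λ + (−9) with roots −3 and 3.
Eigenvectors give P = [[−2, 3], [1, −1]] with P⁻¹ = [[1, 3], [1, 2]], and C = P·diag(−3, 3)·P⁻¹.
Then C⁷ = P·diag(−2187, 2187)·P⁻¹ = [[4374, 6561], [−2187, −2187]] · [[1, 3], [1, 2]] = [[10935, 26244], [−4374, −10935]].

[[10935, 26244], [−4374, −10935]]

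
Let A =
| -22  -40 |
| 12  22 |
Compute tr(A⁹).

0

tr A = 0 and det A = -4, so the characteristic polynomial is λ² − (0)λ + (-4) with roots -2 and 2.
Eigenvectors give P = [[2, -5], [-1, 3]] with P⁻¹ = [[3, 5], [1, 2]], and A = P·diag(-2, 2)·P⁻¹.
Then A⁹ = P·diag(-512, 512)·P⁻¹ = [[-1024, -2560], [512, 1536]] · [[3, 5], [1, 2]] = [[-5632, -10240], [3072, 5632]].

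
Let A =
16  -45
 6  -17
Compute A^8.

tr A = -1 and det A = -2, so the characteristic polynomial is λ² − (-1)λ + (-2) with roots -2 and 1.
Eigenvectors give P = [[-5, 3], [-2, 1]] with P⁻¹ = [[1, -3], [2, -5]], and A = P·diag(-2, 1)·P⁻¹.
Then A^8 = P·diag(256, 1)·P⁻¹ = [[-1280, 3], [-512, 1]] · [[1, -3], [2, -5]] = [[-1274, 3825], [-510, 1531]].

[[-1274, 3825], [-510, 1531]]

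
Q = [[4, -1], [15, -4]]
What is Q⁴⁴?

Q² = I (check: tr Q = 0 and det Q = -1), so Q⁴⁴ = I since 44 is even.

[[1, 0], [0, 1]]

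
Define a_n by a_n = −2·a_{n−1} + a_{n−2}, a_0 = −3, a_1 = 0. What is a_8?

−507

With companion matrix A = [[−2, 1], [1, 0]], [a_n, a_{n−1}]ᵀ = A·[a_{n−1}, a_{n−2}]ᵀ, so [a_8, a_7]ᵀ = A^7·[a_1, a_0]ᵀ.
A^7 = [[−408, 169], [169, −70]], giving [a_8, a_7]ᵀ = [[−507], [210]].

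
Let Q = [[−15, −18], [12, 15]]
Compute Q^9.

[[−98415, −118098], [78732, 98415]]

tr Q = 0 and det Q = −9, so the characteristic polynomial is λ² − (0)λ + (−9) with roots −3 and 3.
Eigenvectors give P = [[−3, 1], [2, −1]] with P⁻¹ = [[−1, −1], [−2, −3]], and Q = P·diag(−3, 3)·P⁻¹.
Then Q^9 = P·diag(−19683, 19683)·P⁻¹ = [[59049, 19683], [−39366, −19683]] · [[−1, −1], [−2, −3]] = [[−98415, −118098], [78732, 98415]].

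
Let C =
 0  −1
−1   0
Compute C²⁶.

[[1, 0], [0, 1]]

C² = I (check: tr C = 0 and det C = −1), so C²⁶ = I since 26 is even.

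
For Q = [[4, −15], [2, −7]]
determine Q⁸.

[[−1274, 3825], [−510, 1531]]

tr Q = −3 and det Q = 2, so the characteristic polynomial is λ² − (−3)λ + (2) with roots −2 and −1.
Eigenvectors give P = [[−5, 3], [−2, 1]] with P⁻¹ = [[1, −3], [2, −5]], and Q = P·diag(−2, −1)·P⁻¹.
Then Q⁸ = P·diag(256, 1)·P⁻¹ = [[−1280, 3], [−512, 1]] · [[1, −3], [2, −5]] = [[−1274, 3825], [−510, 1531]].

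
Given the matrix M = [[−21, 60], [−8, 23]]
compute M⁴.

tr M = 2 and det M = −3, so the characteristic polynomial is λ² − (2)λ + (−3) with roots 3 and −1.
Eigenvectors give P = [[−5, −3], [−2, −1]] with P⁻¹ = [[1, −3], [−2, 5]], and M = P·diag(3, −1)·P⁻¹.
Then M⁴ = P·diag(81, 1)·P⁻¹ = [[−405, −3], [−162, −1]] · [[1, −3], [−2, 5]] = [[−399, 1200], [−160, 481]].

[[−399, 1200], [−160, 481]]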